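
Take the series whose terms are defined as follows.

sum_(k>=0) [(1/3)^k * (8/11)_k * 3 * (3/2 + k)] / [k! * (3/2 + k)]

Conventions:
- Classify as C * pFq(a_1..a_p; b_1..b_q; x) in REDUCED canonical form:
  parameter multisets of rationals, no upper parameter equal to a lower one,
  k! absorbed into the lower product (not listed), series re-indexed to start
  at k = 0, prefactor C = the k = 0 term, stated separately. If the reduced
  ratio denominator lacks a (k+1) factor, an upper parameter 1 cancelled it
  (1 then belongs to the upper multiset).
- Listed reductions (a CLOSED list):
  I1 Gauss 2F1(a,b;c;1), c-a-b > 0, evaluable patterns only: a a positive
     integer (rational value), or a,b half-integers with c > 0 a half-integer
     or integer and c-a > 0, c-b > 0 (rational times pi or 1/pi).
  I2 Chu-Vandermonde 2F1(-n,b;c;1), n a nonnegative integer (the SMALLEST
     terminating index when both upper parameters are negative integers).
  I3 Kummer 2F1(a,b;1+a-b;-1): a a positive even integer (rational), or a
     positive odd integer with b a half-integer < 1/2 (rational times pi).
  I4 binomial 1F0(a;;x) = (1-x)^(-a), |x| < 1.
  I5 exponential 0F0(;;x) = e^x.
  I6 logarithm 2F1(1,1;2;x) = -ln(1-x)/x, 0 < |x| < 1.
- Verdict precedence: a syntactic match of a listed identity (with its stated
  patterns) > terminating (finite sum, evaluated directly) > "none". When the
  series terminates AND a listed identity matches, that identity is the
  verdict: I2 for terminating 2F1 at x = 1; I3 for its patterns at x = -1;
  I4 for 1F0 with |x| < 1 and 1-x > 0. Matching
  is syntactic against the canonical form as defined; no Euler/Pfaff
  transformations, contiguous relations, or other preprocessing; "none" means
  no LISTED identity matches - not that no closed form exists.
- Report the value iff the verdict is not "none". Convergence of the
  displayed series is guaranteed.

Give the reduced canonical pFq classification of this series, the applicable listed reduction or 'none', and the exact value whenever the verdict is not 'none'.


Reduced: x = 1/3, 1F0, upper = {8/11}, lower = {-}, C = 3. Verdict: this is the binomial series (I4) (the 1F0 binomial series: exponent -8/11, x = 1/3). Value: 3 * (2/3)^(-8/11).

First insight: t_0 = 3 here, and k + 3/2 divides numerator and denominator alike; C = 3 after cancelling.
Ratio: r(k) = (1/3) * (k+8/11) / [(k+1)] ; factor over Q: parameters, x = (1/3), and C = 3.


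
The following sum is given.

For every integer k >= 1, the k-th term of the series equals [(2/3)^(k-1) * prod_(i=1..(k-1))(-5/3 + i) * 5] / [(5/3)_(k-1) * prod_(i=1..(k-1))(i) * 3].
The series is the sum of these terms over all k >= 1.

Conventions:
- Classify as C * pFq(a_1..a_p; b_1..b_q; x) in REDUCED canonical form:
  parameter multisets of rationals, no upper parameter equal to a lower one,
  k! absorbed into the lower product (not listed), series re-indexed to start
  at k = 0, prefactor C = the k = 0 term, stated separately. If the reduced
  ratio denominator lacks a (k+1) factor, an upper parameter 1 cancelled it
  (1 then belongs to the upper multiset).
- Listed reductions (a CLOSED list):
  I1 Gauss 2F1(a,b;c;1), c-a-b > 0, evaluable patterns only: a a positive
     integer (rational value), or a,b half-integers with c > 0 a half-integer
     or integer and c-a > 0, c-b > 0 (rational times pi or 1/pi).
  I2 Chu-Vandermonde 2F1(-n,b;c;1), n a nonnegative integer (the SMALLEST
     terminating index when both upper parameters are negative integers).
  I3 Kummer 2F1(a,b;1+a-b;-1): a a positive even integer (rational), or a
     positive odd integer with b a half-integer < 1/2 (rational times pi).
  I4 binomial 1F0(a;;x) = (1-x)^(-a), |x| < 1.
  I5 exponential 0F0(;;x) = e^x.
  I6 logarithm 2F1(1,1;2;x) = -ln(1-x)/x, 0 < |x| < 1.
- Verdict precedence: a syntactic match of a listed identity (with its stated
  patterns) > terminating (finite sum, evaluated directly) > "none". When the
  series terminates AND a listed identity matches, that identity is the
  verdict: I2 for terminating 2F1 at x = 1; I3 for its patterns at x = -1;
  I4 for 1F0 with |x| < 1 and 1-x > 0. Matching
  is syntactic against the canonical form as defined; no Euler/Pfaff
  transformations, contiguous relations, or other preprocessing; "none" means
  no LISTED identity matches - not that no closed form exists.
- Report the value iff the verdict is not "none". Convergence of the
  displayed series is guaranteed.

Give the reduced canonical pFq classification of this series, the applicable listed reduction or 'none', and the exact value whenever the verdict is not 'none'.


Key step: x = (2/3) and the constant factors (C = 5/3) combine into one prefactor.
Ratio: r(k) = (2/3) * (k-2/3) / [(k+5/3) (k+1)] - rational in k, leading ratio (2/3); with t_0 = 5/3, classification follows.

At argument 2/3: a 1F1 with upper {-2/3}, lower {5/3}, scaled by C = 5/3. Verdict: none. Every listed pattern misses the 1F1 form at 2/3, upper {-2/3}.


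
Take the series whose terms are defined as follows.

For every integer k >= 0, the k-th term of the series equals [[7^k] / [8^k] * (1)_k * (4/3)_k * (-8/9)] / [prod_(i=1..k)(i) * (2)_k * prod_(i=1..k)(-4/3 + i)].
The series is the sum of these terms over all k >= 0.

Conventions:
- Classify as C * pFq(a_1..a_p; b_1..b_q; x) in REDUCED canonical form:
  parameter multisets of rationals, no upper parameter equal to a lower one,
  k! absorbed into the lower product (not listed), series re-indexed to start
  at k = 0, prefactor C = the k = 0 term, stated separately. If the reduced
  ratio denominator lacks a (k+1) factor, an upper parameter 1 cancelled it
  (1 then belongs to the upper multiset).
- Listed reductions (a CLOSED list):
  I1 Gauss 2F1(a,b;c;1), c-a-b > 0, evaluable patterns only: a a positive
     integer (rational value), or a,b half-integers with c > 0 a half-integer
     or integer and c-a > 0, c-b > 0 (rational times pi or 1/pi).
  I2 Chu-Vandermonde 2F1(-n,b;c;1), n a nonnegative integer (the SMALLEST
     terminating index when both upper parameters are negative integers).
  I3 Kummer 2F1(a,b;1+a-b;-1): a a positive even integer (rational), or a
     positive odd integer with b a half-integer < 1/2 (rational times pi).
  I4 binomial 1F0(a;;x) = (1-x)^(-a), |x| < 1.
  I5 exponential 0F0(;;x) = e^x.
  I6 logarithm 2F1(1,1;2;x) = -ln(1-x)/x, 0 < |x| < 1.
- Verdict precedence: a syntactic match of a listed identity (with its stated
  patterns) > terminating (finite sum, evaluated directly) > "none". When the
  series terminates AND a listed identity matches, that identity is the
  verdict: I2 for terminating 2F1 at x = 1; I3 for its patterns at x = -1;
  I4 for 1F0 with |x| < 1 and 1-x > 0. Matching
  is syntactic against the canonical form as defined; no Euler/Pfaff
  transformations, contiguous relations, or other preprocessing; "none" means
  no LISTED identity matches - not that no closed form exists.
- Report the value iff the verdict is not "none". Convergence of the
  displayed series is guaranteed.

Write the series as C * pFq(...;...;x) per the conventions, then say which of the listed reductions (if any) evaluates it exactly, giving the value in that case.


With C = -8/9: the canonical form is 2F2(1, 4/3; -1/3, 2; 7/8). Verdict: none - this 2F2 at x = 7/8 matches no listed pattern, and upper {1, 4/3} holds no stopper.

Key observation: with t_0 = -8/9, the two geometric factors (C = -8/9) combine into one argument.
Consecutive-term ratio: r(k) = (7/8) * (k+1) (k+4/3) / [(k-1/3) (k+2) (k+1)] - poly over poly, x = (7/8) from leading terms; C = -8/9 at k = 0.


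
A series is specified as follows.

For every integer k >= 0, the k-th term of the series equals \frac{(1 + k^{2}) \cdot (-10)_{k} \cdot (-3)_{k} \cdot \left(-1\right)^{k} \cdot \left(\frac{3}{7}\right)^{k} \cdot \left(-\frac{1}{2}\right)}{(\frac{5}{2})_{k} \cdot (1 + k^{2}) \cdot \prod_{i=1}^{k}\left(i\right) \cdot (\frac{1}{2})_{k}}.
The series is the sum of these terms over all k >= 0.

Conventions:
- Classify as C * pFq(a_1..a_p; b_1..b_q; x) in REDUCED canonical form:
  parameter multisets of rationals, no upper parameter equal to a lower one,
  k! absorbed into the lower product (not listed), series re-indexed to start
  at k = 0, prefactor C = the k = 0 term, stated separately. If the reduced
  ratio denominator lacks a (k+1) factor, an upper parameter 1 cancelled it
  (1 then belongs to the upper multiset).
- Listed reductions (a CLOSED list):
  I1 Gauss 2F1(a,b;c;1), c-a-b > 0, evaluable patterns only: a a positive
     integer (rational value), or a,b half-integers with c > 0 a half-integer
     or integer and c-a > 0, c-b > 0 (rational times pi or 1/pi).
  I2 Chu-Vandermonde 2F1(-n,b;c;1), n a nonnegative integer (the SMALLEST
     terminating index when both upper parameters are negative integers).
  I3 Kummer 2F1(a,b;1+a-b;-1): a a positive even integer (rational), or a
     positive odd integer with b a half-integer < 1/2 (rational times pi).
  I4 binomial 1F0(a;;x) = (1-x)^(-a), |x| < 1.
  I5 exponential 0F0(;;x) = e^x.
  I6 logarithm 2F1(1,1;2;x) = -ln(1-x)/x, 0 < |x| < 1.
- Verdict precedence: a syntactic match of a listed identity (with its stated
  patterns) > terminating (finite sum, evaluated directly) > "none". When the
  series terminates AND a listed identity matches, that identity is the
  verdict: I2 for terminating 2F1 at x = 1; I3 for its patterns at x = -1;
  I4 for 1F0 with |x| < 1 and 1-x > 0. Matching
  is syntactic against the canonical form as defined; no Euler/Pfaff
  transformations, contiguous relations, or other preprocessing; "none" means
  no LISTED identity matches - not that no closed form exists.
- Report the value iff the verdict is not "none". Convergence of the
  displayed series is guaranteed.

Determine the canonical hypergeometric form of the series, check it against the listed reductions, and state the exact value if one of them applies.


Canonical form: C = -\frac{1}{2} times 2F2 with upper {-10, -3}, lower {\frac{1}{2}, \frac{5}{2}}, x = -\frac{3}{7}. Verdict: terminating - upper -3 stops the sum at k = 3; the 4 terms are added exactly. Sum: \frac{29971}{24010}.

Key step: x = -\frac{3}{7} and the product of the first k integers (prefactor -1/2) is k!.
Term ratio: r(k) = -\frac{3}{7} * (k-10) (k-3) / [(k+\frac{1}{2}) (k+\frac{5}{2}) (k+1)] - rational in k, leading ratio -\frac{3}{7}; with t_0 = -\frac{1}{2}, classification follows.


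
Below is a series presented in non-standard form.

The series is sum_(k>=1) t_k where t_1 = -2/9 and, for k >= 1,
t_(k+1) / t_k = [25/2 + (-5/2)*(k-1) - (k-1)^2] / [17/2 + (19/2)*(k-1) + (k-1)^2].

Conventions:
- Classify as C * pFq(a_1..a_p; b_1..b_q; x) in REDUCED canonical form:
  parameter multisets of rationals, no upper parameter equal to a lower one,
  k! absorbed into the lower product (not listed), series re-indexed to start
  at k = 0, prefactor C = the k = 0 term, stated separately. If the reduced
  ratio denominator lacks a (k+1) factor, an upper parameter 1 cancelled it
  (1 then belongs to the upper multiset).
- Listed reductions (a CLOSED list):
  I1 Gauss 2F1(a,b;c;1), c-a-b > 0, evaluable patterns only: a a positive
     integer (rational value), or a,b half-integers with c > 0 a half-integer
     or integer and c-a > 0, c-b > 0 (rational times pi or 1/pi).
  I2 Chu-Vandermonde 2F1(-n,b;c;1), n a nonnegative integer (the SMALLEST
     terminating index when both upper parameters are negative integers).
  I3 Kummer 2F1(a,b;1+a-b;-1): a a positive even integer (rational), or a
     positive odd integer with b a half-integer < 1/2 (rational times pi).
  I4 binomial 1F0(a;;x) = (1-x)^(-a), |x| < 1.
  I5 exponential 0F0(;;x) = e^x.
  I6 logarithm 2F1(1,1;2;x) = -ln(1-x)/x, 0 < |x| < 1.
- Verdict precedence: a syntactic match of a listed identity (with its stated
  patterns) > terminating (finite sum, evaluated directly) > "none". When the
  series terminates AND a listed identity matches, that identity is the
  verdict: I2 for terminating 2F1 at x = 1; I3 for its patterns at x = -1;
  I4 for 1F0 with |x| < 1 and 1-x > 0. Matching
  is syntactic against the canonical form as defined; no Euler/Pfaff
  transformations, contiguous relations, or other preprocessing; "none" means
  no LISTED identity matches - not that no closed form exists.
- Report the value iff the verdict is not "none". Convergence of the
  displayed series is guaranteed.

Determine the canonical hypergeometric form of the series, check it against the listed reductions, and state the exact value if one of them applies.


The series (x = -1) is 2F1: upper {-5/2, 5}, lower {17/2}, prefactor -2/9. Verdict: Kummer (I3) matches (x = -1; c = 17/2 equals 1+a-b for upper {-5/2, 5}: listed pattern). Sum: (-15015/65536) * pi.

Structural cue: with t_0 = -2/9, the expanded ratio factors over Q; prefactor -2/9, roots give parameters.
Step ratio: r(k) = (-1) * (k-5/2) (k+5) / [(k+17/2) (k+1)] - rational in k. x = (-1); t_0 = -2/9; negate the roots.


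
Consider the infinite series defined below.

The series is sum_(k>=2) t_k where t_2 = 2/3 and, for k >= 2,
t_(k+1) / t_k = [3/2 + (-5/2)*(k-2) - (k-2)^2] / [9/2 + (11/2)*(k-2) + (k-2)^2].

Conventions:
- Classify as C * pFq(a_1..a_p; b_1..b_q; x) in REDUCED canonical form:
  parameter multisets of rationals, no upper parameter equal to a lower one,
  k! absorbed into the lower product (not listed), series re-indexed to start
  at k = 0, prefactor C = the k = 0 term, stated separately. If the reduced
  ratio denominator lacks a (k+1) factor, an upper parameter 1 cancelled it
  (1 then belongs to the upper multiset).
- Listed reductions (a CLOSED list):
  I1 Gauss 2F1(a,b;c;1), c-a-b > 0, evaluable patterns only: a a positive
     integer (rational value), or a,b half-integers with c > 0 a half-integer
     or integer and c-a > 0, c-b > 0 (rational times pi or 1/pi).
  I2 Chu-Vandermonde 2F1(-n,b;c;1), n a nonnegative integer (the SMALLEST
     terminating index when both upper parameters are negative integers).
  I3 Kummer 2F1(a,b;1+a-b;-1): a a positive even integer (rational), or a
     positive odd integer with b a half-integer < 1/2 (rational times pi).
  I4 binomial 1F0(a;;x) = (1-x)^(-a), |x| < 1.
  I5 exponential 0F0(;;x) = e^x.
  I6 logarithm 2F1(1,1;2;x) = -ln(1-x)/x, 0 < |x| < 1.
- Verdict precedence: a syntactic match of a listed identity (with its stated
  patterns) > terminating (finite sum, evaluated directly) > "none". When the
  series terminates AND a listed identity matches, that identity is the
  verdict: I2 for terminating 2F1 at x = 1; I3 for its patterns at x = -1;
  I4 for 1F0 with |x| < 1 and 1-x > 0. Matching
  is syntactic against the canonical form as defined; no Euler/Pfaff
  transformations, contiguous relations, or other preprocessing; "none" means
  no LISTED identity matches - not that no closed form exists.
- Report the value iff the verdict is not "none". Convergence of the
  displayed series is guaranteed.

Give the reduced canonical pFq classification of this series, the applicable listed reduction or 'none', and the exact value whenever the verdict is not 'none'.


Prefactor 2/3, argument -1: 2F1 with upper {-1/2, 3} over lower {9/2}. Verdict at x = -1: Kummer (I3) matches (x = -1; c = 9/2 equals 1+a-b for upper {-1/2, 3}: listed pattern). Sum: (35/128) * pi.

Structural cue: from the first term 2/3: the expanded ratio factors over Q; prefactor 2/3, roots give parameters.
Step ratio: r(k) = (-1) * (k-1/2) (k+3) / [(k+9/2) (k+1)] - poly over poly, x = (-1) from leading terms; C = 2/3 at k = 0.


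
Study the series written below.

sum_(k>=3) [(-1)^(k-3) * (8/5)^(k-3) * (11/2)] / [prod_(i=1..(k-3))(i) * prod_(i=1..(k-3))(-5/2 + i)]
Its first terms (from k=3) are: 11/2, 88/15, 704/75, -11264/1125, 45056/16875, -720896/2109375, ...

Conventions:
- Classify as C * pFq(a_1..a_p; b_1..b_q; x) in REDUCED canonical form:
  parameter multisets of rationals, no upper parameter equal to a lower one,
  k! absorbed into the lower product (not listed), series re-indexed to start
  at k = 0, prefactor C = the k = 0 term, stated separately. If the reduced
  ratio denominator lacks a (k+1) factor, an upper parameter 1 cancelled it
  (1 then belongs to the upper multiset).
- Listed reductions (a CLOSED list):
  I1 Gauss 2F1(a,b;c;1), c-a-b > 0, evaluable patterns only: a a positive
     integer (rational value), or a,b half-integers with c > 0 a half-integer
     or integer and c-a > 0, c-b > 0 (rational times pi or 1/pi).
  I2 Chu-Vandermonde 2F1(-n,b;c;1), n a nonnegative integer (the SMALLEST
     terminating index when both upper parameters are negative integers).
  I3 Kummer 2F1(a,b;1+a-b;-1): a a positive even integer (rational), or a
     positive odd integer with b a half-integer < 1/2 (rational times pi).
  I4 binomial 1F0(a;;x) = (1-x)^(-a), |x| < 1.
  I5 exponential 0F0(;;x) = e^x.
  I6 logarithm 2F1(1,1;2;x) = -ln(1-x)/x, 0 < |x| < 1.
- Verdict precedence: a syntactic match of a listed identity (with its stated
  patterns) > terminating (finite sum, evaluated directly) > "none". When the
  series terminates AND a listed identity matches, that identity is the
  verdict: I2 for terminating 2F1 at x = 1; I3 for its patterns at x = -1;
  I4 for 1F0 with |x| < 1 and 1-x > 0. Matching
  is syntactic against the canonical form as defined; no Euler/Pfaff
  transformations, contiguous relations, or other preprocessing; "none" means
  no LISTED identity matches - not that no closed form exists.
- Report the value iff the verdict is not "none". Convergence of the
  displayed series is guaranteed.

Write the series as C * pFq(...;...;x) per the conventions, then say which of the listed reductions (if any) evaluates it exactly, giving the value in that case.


Reduced: x = -8/5, 0F1, upper = {-}, lower = {-3/2}, C = 11/2. Verdict: none. No listed pattern accepts 0F1(-; -3/2; -8/5).

Key step: with t_0 = 11/2, the product of the first k integers (C = 11/2) is k!.
Term ratio: r(k) = (-8/5) * 1 / [(k-3/2) (k+1)] - poly over poly, x = (-8/5) from leading terms; C = 11/2 at k = 0.


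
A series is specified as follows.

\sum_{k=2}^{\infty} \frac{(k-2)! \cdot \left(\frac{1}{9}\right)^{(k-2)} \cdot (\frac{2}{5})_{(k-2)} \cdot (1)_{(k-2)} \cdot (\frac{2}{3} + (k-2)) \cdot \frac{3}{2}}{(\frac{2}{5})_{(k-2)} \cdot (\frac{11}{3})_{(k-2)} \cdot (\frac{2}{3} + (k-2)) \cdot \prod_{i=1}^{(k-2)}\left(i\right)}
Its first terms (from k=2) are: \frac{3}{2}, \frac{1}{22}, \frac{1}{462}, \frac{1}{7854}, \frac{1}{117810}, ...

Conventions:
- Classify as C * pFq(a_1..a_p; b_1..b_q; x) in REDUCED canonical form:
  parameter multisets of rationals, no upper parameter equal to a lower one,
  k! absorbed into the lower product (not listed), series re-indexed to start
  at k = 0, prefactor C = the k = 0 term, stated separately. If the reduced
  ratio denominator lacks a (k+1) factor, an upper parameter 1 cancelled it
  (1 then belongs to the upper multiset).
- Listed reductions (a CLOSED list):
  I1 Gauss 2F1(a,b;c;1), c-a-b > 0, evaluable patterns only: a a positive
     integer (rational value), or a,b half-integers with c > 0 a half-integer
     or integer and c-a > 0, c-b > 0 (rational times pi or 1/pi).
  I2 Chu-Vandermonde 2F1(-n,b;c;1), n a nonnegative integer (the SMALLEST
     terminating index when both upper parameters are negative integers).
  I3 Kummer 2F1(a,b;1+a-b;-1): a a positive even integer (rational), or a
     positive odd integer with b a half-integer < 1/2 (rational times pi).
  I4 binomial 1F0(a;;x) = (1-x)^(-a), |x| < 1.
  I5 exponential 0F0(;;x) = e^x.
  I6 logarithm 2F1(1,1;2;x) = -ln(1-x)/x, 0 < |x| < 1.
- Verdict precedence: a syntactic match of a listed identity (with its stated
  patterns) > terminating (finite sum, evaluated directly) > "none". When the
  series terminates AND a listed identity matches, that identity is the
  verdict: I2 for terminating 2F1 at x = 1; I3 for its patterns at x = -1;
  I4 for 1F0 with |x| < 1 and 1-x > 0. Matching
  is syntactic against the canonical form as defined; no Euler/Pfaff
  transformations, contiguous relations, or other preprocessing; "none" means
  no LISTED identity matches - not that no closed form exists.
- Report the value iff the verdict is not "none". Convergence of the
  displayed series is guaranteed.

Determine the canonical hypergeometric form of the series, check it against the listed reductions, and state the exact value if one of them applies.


Classification (C = \frac{3}{2}): 2F1 with upper {1, 1}, lower {\frac{11}{3}}, argument x = \frac{1}{9}. Verdict: none (x = \frac{1}{9}): each listed identity misses the multisets {1, 1} ; {\frac{11}{3}}.

Key observation: t_0 being \frac{3}{2}, k + 2/3 divides numerator and denominator alike; prefactor 3/2 after cancelling.
Term ratio: r(k) = \frac{1}{9} * (k+1) (k+1) / [(k+\frac{11}{3}) (k+1)] ; factor over Q: parameters, x = \frac{1}{9}, and C = \frac{3}{2}.


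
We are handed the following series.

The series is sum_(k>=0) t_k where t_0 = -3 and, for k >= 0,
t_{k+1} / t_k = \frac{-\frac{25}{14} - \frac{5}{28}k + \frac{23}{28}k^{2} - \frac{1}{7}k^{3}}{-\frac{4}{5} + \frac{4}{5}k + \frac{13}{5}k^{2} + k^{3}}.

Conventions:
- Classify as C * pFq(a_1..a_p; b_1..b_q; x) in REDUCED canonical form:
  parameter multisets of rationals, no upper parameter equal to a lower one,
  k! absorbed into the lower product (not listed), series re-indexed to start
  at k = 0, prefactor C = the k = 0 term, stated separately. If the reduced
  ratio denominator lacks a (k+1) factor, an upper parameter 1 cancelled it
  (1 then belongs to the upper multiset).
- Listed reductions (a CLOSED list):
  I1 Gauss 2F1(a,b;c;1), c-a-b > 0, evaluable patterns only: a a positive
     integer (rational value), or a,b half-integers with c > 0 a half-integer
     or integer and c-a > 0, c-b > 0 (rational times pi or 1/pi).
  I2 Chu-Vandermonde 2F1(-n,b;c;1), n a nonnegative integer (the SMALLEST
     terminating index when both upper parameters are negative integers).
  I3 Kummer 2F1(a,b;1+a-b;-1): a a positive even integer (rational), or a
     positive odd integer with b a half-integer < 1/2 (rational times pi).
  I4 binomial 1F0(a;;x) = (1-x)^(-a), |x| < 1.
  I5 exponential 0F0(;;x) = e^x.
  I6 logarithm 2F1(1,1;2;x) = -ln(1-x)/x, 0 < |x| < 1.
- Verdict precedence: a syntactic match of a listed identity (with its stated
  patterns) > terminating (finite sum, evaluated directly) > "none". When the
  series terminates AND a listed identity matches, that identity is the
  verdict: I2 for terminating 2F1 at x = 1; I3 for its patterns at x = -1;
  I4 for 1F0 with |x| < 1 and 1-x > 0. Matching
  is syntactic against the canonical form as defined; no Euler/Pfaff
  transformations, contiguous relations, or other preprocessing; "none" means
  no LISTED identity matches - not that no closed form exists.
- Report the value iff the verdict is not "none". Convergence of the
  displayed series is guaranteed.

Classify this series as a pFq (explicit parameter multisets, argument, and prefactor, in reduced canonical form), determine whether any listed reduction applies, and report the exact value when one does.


Reduced: x = -\frac{1}{7}, 3F2, upper = {-5, -2, \frac{5}{4}}, lower = {-\frac{2}{5}, 2}, C = -3. Verdict: terminating - upper -2 stops the sum at k = 2; the 3 terms are added exactly. Exact value: -\frac{5727}{784}.

The tell: from the first term -3: roots of the ratio polynomials (C = -3) are the negated parameters.
Consecutive-term ratio: r(k) = -\frac{1}{7} * (k-5) (k-2) (k+\frac{5}{4}) / [(k-\frac{2}{5}) (k+2) (k+1)] ; factor over Q: parameters, x = -\frac{1}{7}, and C = -3.


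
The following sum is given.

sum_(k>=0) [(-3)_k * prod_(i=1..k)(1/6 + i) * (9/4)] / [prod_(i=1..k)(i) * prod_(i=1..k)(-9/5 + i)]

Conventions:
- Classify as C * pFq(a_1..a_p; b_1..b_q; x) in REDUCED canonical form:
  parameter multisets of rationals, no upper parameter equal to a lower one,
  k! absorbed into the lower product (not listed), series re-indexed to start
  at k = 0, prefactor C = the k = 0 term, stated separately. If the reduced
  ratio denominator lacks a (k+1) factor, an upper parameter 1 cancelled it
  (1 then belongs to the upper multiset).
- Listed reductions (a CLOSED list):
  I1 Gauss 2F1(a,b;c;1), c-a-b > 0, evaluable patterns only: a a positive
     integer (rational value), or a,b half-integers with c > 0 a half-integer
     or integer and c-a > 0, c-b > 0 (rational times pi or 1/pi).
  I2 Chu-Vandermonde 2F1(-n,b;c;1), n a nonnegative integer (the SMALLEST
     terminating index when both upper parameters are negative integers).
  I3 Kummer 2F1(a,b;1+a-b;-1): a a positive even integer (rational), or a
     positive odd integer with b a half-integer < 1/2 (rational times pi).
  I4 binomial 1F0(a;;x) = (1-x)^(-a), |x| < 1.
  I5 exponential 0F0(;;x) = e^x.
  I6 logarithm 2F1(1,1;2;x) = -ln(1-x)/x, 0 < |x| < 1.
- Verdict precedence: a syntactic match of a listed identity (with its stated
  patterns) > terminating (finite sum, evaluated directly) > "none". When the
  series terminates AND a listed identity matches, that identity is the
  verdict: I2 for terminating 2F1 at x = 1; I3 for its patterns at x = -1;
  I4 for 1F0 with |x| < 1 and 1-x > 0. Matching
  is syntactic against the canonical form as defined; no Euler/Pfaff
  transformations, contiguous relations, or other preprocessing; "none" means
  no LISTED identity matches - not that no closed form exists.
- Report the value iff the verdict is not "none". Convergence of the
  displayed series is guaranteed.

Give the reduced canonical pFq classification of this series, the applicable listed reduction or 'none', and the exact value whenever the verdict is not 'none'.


At argument 1: a 2F1 with upper {-3, 7/6}, lower {-4/5}, scaled by C = 9/4. Verdict: Chu-Vandermonde (I2) applies (terminating 2F1 at x = 1 with n = 3, b = 7/6, c = -4/5). Value: -1711/2304.

First insight: with t_0 = 9/4, the running product (C = 9/4, x = 1) telescopes to a rising factorial.
Step ratio: r(k) = 1 * (k-3) (k+7/6) / [(k-4/5) (k+1)] ; factor over Q: parameters, x = 1, and C = 9/4.


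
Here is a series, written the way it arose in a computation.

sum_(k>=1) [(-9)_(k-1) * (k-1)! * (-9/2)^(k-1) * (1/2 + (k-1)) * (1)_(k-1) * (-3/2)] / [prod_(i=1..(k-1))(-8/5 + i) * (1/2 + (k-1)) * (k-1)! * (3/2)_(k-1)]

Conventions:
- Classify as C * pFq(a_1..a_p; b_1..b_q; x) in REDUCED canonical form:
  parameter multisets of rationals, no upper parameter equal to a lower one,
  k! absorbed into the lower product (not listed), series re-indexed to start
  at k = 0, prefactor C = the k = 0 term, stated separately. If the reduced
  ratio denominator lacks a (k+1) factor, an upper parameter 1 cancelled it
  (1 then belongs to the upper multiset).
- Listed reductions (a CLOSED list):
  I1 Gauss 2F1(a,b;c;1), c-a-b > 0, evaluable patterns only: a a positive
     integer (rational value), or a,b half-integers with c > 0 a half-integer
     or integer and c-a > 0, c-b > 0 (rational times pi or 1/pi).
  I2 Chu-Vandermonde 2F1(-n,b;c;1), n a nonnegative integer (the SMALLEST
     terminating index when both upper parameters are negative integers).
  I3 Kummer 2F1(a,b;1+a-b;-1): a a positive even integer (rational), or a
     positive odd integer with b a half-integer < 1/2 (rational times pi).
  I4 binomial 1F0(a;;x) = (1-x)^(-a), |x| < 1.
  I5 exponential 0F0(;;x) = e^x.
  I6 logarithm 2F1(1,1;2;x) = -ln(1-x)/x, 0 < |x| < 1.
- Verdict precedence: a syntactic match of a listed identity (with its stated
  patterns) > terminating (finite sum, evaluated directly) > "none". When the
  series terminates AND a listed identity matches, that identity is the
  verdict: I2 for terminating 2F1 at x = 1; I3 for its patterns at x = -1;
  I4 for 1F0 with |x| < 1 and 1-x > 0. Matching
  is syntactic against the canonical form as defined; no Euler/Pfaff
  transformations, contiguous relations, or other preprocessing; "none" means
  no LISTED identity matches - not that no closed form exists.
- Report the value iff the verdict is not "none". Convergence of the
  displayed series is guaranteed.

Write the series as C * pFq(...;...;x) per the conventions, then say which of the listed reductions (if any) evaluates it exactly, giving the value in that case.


Key observation: with t_0 = -3/2, the lower running product (C = -3/2, x = -9/2) is a rising factorial.
Adjacent-term ratio: r(k) = (-9/2) * (k-9) (k+1) (k+1) / [(k-3/5) (k+3/2) (k+1)] - poly over poly, x = (-9/2) from leading terms; C = -3/2 at k = 0.

x = -9/2 here; the reduced form reads 3F2, upper {-9, 1, 1}, lower {-3/5, 3/2}, C = -3/2. Verdict: terminating - the sum ends at index 9 because -9 is a negative integer; exact evaluation follows. Hence: 405567470845110162/2237071837.


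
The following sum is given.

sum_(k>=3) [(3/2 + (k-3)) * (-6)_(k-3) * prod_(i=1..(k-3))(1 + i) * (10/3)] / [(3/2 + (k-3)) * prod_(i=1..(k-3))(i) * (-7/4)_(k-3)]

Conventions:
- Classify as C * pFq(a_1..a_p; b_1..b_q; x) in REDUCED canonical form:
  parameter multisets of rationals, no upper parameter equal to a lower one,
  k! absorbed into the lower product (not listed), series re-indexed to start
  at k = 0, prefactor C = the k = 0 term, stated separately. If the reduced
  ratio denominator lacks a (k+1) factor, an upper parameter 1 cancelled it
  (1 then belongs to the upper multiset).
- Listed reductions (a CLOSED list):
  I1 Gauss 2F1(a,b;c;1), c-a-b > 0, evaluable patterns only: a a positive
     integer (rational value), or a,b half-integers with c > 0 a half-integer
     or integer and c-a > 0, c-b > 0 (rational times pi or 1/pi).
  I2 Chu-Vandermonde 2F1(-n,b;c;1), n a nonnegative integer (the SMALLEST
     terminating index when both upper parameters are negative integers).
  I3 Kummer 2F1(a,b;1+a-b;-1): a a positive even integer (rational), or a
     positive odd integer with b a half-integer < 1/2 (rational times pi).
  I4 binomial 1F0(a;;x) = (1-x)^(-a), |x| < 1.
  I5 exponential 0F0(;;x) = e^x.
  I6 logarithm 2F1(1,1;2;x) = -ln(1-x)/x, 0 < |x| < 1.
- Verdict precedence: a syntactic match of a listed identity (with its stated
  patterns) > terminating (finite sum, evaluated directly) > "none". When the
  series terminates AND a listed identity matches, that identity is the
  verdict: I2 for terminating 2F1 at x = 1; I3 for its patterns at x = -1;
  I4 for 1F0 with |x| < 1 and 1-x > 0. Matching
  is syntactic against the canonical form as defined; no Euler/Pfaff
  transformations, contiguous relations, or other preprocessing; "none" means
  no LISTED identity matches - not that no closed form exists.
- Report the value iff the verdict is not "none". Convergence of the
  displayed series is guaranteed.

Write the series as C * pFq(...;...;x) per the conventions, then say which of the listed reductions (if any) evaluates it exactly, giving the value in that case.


The series (x = 1) is 2F1: upper {-6, 2}, lower {-7/4}, prefactor 10/3. Verdict: this is Vandermonde's identity (I2) (terminating 2F1 at x = 1 with n = 6, b = 2, c = -7/4). Sum: 550/117.

Key observation: with t_0 = 10/3, the product of the first k integers (C = 10/3) is k!.
Step ratio: r(k) = 1 * (k-6) (k+2) / [(k-7/4) (k+1)] ; factor over Q: parameters, x = 1, and C = 10/3.


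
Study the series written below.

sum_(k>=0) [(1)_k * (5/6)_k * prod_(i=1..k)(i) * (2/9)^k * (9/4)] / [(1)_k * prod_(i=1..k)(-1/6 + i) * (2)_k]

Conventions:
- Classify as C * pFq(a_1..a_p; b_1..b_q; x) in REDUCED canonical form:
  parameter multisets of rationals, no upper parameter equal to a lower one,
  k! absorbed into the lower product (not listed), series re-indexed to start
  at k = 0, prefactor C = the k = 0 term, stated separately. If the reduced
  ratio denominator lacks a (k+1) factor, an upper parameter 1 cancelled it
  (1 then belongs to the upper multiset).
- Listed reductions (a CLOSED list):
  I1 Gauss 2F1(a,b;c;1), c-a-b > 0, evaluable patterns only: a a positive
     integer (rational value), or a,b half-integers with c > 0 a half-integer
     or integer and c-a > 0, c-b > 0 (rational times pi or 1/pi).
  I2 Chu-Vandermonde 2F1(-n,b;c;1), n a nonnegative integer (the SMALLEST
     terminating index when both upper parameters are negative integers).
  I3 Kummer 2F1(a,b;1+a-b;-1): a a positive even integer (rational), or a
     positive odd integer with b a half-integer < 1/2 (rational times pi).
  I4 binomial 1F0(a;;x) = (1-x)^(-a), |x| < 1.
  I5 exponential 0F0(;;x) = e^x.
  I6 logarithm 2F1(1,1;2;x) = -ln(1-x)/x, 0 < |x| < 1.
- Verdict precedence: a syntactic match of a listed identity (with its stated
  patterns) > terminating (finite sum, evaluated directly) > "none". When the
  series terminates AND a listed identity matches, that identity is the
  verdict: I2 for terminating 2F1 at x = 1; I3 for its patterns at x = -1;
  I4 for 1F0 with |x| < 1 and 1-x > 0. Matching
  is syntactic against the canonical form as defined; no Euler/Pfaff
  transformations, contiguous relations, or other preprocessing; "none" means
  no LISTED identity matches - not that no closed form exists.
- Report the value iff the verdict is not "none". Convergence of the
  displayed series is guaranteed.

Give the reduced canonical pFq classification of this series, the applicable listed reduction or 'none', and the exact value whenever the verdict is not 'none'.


At argument 2/9: a 2F1 with upper {1, 1}, lower {2}, scaled by C = 9/4. Verdict (x = 2/9): the I6 logarithm reduction applies (the logarithm: parameters (1,1;2), x = 2/9). Exact value: (-81/8) * ln(7/9).

First insight: x = (2/9) and the parameter 5/6 appears in both the upper and lower lists and cancels.
Adjacent-term ratio: r(k) = (2/9) * (k+1) (k+1) / [(k+2) (k+1)] - rational in k. x = (2/9); t_0 = 9/4; negate the roots.


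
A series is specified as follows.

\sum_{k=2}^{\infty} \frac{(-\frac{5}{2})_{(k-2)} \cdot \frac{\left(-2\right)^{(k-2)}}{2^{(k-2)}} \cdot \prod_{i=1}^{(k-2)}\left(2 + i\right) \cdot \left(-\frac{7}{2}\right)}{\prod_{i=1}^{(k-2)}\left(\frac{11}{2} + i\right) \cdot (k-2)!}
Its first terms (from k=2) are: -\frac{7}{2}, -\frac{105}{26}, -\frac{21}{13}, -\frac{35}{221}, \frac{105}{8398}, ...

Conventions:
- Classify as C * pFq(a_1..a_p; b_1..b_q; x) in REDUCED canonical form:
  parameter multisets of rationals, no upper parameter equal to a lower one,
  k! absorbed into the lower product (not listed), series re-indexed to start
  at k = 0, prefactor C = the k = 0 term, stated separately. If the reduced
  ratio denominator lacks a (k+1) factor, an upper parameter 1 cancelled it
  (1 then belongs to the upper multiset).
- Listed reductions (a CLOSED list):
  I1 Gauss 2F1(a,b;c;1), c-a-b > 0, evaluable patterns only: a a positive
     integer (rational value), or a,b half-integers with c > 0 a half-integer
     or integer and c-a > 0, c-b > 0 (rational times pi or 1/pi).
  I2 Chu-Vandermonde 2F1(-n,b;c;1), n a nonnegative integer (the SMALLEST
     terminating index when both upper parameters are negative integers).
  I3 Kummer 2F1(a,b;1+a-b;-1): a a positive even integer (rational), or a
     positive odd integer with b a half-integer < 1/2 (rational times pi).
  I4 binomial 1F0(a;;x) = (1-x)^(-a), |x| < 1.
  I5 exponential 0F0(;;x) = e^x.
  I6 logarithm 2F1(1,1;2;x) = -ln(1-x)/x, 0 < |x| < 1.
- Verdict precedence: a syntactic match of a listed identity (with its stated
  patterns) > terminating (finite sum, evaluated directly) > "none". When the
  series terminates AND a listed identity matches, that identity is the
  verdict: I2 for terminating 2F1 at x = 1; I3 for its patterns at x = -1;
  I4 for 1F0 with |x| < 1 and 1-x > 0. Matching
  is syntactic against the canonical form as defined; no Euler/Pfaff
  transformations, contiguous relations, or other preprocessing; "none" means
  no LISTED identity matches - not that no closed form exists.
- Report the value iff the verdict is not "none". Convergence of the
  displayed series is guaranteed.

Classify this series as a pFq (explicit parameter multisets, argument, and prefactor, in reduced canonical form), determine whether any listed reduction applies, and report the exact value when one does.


With C = -\frac{7}{2}: the canonical form is 2F1(-\frac{5}{2}, 3; \frac{13}{2}; -1). Verdict at x = -1: Kummer (I3) matches (x = -1; c = \frac{13}{2} equals 1+a-b for upper {-\frac{5}{2}, 3}: listed pattern). Hence: \left(-\frac{24255}{8192}\right) \cdot \pi.

The tell: t_0 = -\frac{7}{2} here, and the running product (C = -7/2, x = -1) telescopes to a rising factorial.
Term ratio: r(k) = -1 * (k-\frac{5}{2}) (k+3) / [(k+\frac{13}{2}) (k+1)] - rational in k. x = -1; t_0 = -\frac{7}{2}; negate the roots.


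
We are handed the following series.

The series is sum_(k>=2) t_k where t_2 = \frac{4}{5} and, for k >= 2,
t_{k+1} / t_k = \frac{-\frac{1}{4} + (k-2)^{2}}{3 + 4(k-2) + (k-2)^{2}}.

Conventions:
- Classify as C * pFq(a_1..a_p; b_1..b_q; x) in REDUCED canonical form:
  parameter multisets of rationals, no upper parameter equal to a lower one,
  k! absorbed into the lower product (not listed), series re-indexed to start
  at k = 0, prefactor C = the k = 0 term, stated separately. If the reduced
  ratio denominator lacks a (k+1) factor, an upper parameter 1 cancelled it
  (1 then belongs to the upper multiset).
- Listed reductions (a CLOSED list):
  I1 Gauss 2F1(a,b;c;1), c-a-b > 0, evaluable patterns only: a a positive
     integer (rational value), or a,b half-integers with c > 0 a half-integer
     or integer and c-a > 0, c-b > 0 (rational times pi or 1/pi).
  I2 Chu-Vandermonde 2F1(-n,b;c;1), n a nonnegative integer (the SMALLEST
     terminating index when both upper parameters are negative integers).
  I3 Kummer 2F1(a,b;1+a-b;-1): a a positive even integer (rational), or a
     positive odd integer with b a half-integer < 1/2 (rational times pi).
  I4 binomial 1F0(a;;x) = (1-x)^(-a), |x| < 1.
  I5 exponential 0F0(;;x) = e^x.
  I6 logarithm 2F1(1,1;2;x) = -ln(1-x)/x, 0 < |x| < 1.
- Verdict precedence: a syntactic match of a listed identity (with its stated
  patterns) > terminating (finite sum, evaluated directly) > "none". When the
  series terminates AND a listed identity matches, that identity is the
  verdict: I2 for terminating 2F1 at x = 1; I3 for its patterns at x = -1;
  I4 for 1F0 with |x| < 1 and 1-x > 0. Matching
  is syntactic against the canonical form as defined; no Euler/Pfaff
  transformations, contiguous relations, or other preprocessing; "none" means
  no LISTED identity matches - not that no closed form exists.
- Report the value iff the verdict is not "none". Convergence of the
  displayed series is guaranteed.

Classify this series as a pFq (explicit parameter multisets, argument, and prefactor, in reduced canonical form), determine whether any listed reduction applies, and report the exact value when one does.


This is \frac{4}{5} * 2F1(-\frac{1}{2}, \frac{1}{2}; 3; 1) in reduced canonical form. Verdict (x = 1): Gauss's theorem I1 (half-integer case) applies (x = 1; upper {-\frac{1}{2}, \frac{1}{2}} half-integers, c = 3 in the evaluable pattern). Value: \frac{512}{225} / \pi.

Structural cue: x = 1 and the expanded ratio factors over Q; C = 4/5, roots give parameters.
Consecutive-term ratio: r(k) = 1 * (k-\frac{1}{2}) (k+\frac{1}{2}) / [(k+3) (k+1)] - rational in k. x = 1; t_0 = \frac{4}{5}; negate the roots.


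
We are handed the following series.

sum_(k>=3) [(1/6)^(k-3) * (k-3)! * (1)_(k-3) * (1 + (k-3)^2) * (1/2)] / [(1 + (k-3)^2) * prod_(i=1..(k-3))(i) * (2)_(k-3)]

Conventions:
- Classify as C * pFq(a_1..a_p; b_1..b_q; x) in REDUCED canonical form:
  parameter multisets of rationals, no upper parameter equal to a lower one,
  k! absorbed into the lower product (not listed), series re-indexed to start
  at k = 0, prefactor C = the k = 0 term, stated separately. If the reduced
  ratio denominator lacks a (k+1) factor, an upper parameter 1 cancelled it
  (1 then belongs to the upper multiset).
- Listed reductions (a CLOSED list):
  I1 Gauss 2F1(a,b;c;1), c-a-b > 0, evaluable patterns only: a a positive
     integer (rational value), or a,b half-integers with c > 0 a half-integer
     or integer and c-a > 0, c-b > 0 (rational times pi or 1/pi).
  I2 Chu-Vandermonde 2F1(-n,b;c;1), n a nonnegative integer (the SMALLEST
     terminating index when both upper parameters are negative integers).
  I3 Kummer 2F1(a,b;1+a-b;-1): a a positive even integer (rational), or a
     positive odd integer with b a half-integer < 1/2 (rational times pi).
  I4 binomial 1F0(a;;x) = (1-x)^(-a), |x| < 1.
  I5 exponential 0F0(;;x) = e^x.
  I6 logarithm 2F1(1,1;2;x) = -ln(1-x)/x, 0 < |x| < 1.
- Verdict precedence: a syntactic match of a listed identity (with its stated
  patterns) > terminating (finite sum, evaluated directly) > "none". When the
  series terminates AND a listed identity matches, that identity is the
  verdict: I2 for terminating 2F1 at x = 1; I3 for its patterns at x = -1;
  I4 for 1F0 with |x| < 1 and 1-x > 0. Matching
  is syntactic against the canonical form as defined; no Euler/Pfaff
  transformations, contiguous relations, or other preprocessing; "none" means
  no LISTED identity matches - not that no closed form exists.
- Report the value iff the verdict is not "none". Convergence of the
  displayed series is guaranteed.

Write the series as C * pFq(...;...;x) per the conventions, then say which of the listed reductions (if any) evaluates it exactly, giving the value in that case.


x = 1/6 here; the reduced form reads 2F1, upper {1, 1}, lower {2}, C = 1/2. Verdict: this is the I6 logarithm reduction (the logarithm: parameters (1,1;2), x = 1/6). Hence: (-3) * ln(5/6).

The tell: x = (1/6) and the product of the first k integers (C = 1/2, x = 1/6) is k!.
Adjacent-term ratio: r(k) = (1/6) * (k+1) (k+1) / [(k+2) (k+1)] - poly over poly, x = (1/6) from leading terms; C = 1/2 at k = 0.
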